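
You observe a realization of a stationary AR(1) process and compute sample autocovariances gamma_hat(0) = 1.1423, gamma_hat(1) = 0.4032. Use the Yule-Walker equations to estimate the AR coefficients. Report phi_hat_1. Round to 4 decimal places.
\hat\phi_{1} = 0.3530

The Yule-Walker equations for an AR(p) process read, in matrix form,
  Gamma_p phi = r_p,   with   (Gamma_p)_{ij} = gamma(|i - j|),
                       (r_p)_i = gamma(i),   i,j = 1..p.
Substitute the sample gammas (Toeplitz matrix and right-hand side of size 1):
  Gamma_p = [[1.1423]]
  r_p     = [0.4032]
With p = 1 this is the single equation gamma(0) phi_1 = gamma(1):
  phi_hat_1 = gamma(1) / gamma(0) = 0.4032 / 1.1423 = 0.3530.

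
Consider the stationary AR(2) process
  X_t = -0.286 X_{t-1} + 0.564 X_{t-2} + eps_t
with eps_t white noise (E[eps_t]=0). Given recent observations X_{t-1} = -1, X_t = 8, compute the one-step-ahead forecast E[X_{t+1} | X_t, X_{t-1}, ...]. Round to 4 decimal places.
E[X_{t+1} \mid \mathcal F_t] = -2.8520

For an AR(p) model X_t = c + sum_i phi_i X_{t-i} + eps_t, the
one-step-ahead conditional mean is
  E[X_{t+1} | X_t, ...] = c + sum_i phi_i X_{t+1-i}.
Substitute known values:
  E[X_{t+1} | ...] = (-0.286) * (8) + (0.564) * (-1)
                   = -2.8520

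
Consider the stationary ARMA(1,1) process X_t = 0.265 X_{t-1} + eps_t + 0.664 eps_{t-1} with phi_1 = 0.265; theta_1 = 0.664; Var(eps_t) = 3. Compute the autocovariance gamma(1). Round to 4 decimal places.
\gamma(1) = 3.5249

Multiply the model equation by X_{t-k} and take expectations. With theta_0 = psi_0 = 1 and psi_j the MA(infinity) weights, this gives
  gamma(k) - sum_i phi_i gamma(k-i) = c_k,
  c_k = sigma^2 * sum_{j=k..q} theta_j psi_{j-k}   (c_k = 0 for k > q),
using gamma(-m) = gamma(m).
psi-weights needed (psi_j = theta_j + sum_i phi_i psi_{j-i}):
  psi_1 = theta_1 + phi_1 = 0.664 + (0.265) = 0.929
Right-hand sides:
  c_0 = sigma^2 (1 + theta_1 psi_1) = 3 * (1 + (0.664)(0.929)) = 3 * 1.616856 = 4.850568
  c_1 = sigma^2 theta_1 = 3 * (0.664) = 1.992
  c_2 = 0
Equations for k = 0 and k = 1 (AR order 1):
  gamma(0) = phi_1 gamma(1) + c_0
  gamma(1) = phi_1 gamma(0) + c_1
Substituting the second into the first: gamma(0) (1 - phi_1^2) = c_0 + phi_1 c_1, so
  gamma(0) = (c_0 + phi_1 c_1) / (1 - phi_1^2) = (4.850568 + (0.265)(1.992)) / (1 - (0.265)^2) = 5.378448 / 0.929775 = 5.784677.
  gamma(1) = phi_1 gamma(0) + c_1 = (0.265)(5.784677) + (1.992) = 3.524939.
Therefore gamma(1) = 3.5249 (to 4 decimal places).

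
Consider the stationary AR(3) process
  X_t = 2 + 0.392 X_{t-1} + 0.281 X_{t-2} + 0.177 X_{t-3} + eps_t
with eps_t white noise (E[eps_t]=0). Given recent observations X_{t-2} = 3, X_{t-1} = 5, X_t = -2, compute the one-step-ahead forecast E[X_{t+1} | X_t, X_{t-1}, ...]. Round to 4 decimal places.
E[X_{t+1} \mid \mathcal F_t] = 3.1520

For an AR(p) model X_t = c + sum_i phi_i X_{t-i} + eps_t, the
one-step-ahead conditional mean is
  E[X_{t+1} | X_t, ...] = c + sum_i phi_i X_{t+1-i}.
Substitute known values:
  E[X_{t+1} | ...] = 2 + (0.392) * (-2) + (0.281) * (5) + (0.177) * (3)
                   = 3.1520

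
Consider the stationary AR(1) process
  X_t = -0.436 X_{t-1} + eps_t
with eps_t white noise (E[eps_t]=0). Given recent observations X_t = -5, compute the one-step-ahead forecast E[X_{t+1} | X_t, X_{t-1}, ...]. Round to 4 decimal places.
E[X_{t+1} \mid \mathcal F_t] = 2.1800

For an AR(p) model X_t = c + sum_i phi_i X_{t-i} + eps_t, the
one-step-ahead conditional mean is
  E[X_{t+1} | X_t, ...] = c + sum_i phi_i X_{t+1-i}.
Substitute known values:
  E[X_{t+1} | ...] = (-0.436) * (-5)
                   = 2.1800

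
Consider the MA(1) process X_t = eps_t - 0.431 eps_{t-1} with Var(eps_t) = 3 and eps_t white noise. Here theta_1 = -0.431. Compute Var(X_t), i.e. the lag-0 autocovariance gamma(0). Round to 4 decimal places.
\gamma(0) = 3.5573

For an MA(q) process X_t = eps_t + sum_i theta_i eps_{t-i} with
Var(eps_t) = sigma^2, the variance is
  gamma(0) = sigma^2 * (1 + sum_i theta_i^2).
  sum_i theta_i^2 = (-0.431)^2 = 0.185761.
  gamma(0) = 3 * (1 + 0.185761) = 3 * 1.185761 = 3.557283, which rounds to 3.5573.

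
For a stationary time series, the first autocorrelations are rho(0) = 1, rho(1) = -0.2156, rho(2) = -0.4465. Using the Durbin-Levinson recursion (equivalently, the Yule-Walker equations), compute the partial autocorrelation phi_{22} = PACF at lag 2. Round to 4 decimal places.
\phi_{22} = -0.5170

The PACF at lag k is phi_{kk}, the last component of the solution
to the Yule-Walker system G_k phi = r_k where
  (G_k)_{ij} = rho(|i - j|), (r_k)_i = rho(i), i,j = 1..k.
Equivalently, Durbin-Levinson gives phi_{kk} iteratively:
  phi_{11} = rho(1)
  phi_{kk} = [rho(k) - sum_{j=1..k-1} phi_{k-1,j} rho(k-j)]
            / [1 - sum_{j=1..k-1} phi_{k-1,j} rho(j)],
  phi_{k,j} = phi_{k-1,j} - phi_{kk} phi_{k-1,k-j},  j = 1..k-1.
Step k = 1:
  phi_11 = rho(1) = -0.2156.
Step k = 2:
  phi_22 = [rho(2) - phi_11 rho(1)] / [1 - phi_11 rho(1)] = [-0.4465 - (-0.2156)(-0.2156)] / [1 - (-0.2156)(-0.2156)]
         = -0.49298336 / 0.95351664 = -0.517.
Therefore phi_{22} = -0.5170.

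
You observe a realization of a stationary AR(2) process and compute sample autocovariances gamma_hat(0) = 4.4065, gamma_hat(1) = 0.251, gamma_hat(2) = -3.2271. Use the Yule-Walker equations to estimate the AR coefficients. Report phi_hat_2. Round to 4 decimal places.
\hat\phi_{2} = -0.7380

The Yule-Walker equations for an AR(p) process read, in matrix form,
  Gamma_p phi = r_p,   with   (Gamma_p)_{ij} = gamma(|i - j|),
                       (r_p)_i = gamma(i),   i,j = 1..p.
Substitute the sample gammas (Toeplitz matrix and right-hand side of size 2):
  Gamma_p = [[4.4065, 0.251], [0.251, 4.4065]]
  r_p     = [0.251, -3.2271]
Written out:
  4.4065 phi_1 + 0.251 phi_2 = 0.251
  0.251 phi_1 + 4.4065 phi_2 = -3.2271
Solve by Cramer's rule:
  det = gamma(0)^2 - gamma(1)^2 = (4.4065)^2 - (0.251)^2 = 19.41724225 - 0.063001 = 19.35424125
  phi_hat_1 = [gamma(1) gamma(0) - gamma(1) gamma(2)] / det = [(0.251)(4.4065) - (0.251)(-3.2271)] / 19.35424125 = 1.9160336 / 19.35424125 = 0.099
  phi_hat_2 = [gamma(0) gamma(2) - gamma(1)^2] / det = [(4.4065)(-3.2271) - (0.251)^2] / 19.35424125 = -14.28321715 / 19.35424125 = -0.738
So phi_hat = [0.0990, -0.7380].
Therefore phi_hat_2 = -0.7380.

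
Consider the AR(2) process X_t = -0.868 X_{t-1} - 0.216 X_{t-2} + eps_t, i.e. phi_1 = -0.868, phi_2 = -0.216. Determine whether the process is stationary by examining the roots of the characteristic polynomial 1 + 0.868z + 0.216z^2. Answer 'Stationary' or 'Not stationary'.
\text{Stationary}

The AR(p) characteristic polynomial is P(z) = 1 + 0.868z + 0.216z^2.
Stationarity requires all roots to lie outside the unit circle, i.e. |z| > 1 for every root.
Set 1 + (0.868) z + (0.216) z^2 = 0, i.e. a z^2 + b z + c = 0 with a = 0.216, b = 0.868, c = 1.
Discriminant D = b^2 - 4ac = (0.868)^2 - 4*(0.216)*1 = 0.753424 - (0.864) = -0.110576.
D < 0, so the roots are the complex-conjugate pair z = (-b +/- i sqrt(-D)) / (2a) = -2.0093 +/- 0.7697i.
For a conjugate pair |z|^2 = z * conj(z) = (product of roots) = c/a = 1/(0.216) = 4.62963, so |z| = sqrt(4.62963) = 2.1517 for both roots.
Moduli of all roots: 2.1517, 2.1517.
All moduli strictly greater than 1? Yes.
Verdict: Stationary.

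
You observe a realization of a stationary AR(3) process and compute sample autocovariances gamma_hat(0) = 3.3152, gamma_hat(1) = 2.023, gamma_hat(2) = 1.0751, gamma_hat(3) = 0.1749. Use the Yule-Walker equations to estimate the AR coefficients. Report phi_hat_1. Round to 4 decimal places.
\hat\phi_{1} = 0.6430

The Yule-Walker equations for an AR(p) process read, in matrix form,
  Gamma_p phi = r_p,   with   (Gamma_p)_{ij} = gamma(|i - j|),
                       (r_p)_i = gamma(i),   i,j = 1..p.
Substitute the sample gammas (Toeplitz matrix and right-hand side of size 3):
  Gamma_p = [[3.3152, 2.023, 1.0751], [2.023, 3.3152, 2.023], [1.0751, 2.023, 3.3152]]
  r_p     = [2.023, 1.0751, 0.1749]
Written out (R1..R3):
  (R1) 3.3152 phi_1 + 2.023 phi_2 + 1.0751 phi_3 = 2.023
  (R2) 2.023 phi_1 + 3.3152 phi_2 + 2.023 phi_3 = 1.0751
  (R3) 1.0751 phi_1 + 2.023 phi_2 + 3.3152 phi_3 = 0.1749
Gaussian elimination:
  R2 <- R2 - (2.023/3.3152) R1 = R2 - (0.61022) R1:  2.080726 phi_2 + 1.366953 phi_3 = -0.159374
  R3 <- R3 - (1.0751/3.3152) R1 = R3 - (0.324294) R1:  1.366953 phi_2 + 2.966551 phi_3 = -0.481147
  R3 <- R3 - (1.366953/2.080726) R2 = R3 - (0.65696) R2:  2.068518 phi_3 = -0.376445
Back-substitution:
  phi_hat_3 = -0.376445 / 2.068518 = -0.181988
  phi_hat_2 = (-0.159374 - (1.366953)(-0.181988)) / 2.080726 = 0.042963
  phi_hat_1 = (2.023 - (2.023)(0.042963) - (1.0751)(-0.181988)) / 3.3152 = 0.64302
So phi_hat = [0.6430, 0.0430, -0.1820].
Therefore phi_hat_1 = 0.6430.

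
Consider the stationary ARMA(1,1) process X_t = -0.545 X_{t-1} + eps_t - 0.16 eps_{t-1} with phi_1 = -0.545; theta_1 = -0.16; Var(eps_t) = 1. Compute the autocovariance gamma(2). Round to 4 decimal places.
\gamma(2) = 0.5942

Multiply the model equation by X_{t-k} and take expectations. With theta_0 = psi_0 = 1 and psi_j the MA(infinity) weights, this gives
  gamma(k) - sum_i phi_i gamma(k-i) = c_k,
  c_k = sigma^2 * sum_{j=k..q} theta_j psi_{j-k}   (c_k = 0 for k > q),
using gamma(-m) = gamma(m).
psi-weights needed (psi_j = theta_j + sum_i phi_i psi_{j-i}):
  psi_1 = theta_1 + phi_1 = -0.16 + (-0.545) = -0.705
Right-hand sides:
  c_0 = sigma^2 (1 + theta_1 psi_1) = 1 * (1 + (-0.16)(-0.705)) = 1 * 1.1128 = 1.1128
  c_1 = sigma^2 theta_1 = 1 * (-0.16) = -0.16
  c_2 = 0
Equations for k = 0 and k = 1 (AR order 1):
  gamma(0) = phi_1 gamma(1) + c_0
  gamma(1) = phi_1 gamma(0) + c_1
Substituting the second into the first: gamma(0) (1 - phi_1^2) = c_0 + phi_1 c_1, so
  gamma(0) = (c_0 + phi_1 c_1) / (1 - phi_1^2) = (1.1128 + (-0.545)(-0.16)) / (1 - (-0.545)^2) = 1.2 / 0.702975 = 1.707031.
  gamma(1) = phi_1 gamma(0) + c_1 = (-0.545)(1.707031) + (-0.16) = -1.090332.
For k = 2 (> q): gamma(2) = phi_1 gamma(1) = (-0.545)(-1.090332) = 0.594231.
Therefore gamma(2) = 0.5942 (to 4 decimal places).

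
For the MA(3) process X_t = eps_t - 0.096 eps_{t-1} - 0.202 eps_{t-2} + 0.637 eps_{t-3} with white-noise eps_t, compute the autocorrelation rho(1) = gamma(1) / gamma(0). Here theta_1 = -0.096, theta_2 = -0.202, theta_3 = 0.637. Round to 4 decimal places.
\rho(1) = -0.1410

For an MA(q) process with theta_0 = 1, the autocovariance is
  gamma(k) = sigma^2 * sum_{i=0..q-k} theta_i * theta_{i+k},
and rho(k) = gamma(k) / gamma(0). Sigma^2 cancels.
  numerator   = (1)*(-0.096) + (-0.096)*(-0.202) + (-0.202)*(0.637) = -0.205282.
  denominator = (1)^2 + (-0.096)^2 + (-0.202)^2 + (0.637)^2 = 1.455789.
  rho(1) = -0.205282 / 1.455789 = -0.1410.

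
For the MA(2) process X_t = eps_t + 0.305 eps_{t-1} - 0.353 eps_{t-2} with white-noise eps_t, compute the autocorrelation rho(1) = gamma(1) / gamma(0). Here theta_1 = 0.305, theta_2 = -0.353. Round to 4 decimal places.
\rho(1) = 0.1621

For an MA(q) process with theta_0 = 1, the autocovariance is
  gamma(k) = sigma^2 * sum_{i=0..q-k} theta_i * theta_{i+k},
and rho(k) = gamma(k) / gamma(0). Sigma^2 cancels.
  numerator   = (1)*(0.305) + (0.305)*(-0.353) = 0.197335.
  denominator = (1)^2 + (0.305)^2 + (-0.353)^2 = 1.217634.
  rho(1) = 0.197335 / 1.217634 = 0.1621.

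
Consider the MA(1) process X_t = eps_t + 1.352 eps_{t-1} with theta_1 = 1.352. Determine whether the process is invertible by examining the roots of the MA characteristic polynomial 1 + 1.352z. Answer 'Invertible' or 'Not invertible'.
\text{Not invertible}

The MA(q) characteristic polynomial is P(z) = 1 + 1.352z.
Invertibility requires all roots to lie outside the unit circle, i.e. |z| > 1 for every root.
This is linear in z: 1 + (1.352) z = 0  =>  z = -1/(1.352) = -0.739645,  |z| = 0.739645.
Moduli of all roots: 0.7396.
All moduli strictly greater than 1? No.
Verdict: Not invertible.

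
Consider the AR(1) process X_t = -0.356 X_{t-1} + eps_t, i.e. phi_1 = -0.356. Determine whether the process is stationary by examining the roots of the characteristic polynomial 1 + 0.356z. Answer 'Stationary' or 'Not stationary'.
\text{Stationary}

The AR(p) characteristic polynomial is P(z) = 1 + 0.356z.
Stationarity requires all roots to lie outside the unit circle, i.e. |z| > 1 for every root.
This is linear in z: 1 + (0.356) z = 0  =>  z = -1/(0.356) = -2.808989,  |z| = 2.808989.
Moduli of all roots: 2.8090.
All moduli strictly greater than 1? Yes.
Verdict: Stationary.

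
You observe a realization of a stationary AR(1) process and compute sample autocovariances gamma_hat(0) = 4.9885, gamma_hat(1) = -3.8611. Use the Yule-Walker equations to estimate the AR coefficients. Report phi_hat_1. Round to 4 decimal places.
\hat\phi_{1} = -0.7740

The Yule-Walker equations for an AR(p) process read, in matrix form,
  Gamma_p phi = r_p,   with   (Gamma_p)_{ij} = gamma(|i - j|),
                       (r_p)_i = gamma(i),   i,j = 1..p.
Substitute the sample gammas (Toeplitz matrix and right-hand side of size 1):
  Gamma_p = [[4.9885]]
  r_p     = [-3.8611]
With p = 1 this is the single equation gamma(0) phi_1 = gamma(1):
  phi_hat_1 = gamma(1) / gamma(0) = -3.8611 / 4.9885 = -0.7740.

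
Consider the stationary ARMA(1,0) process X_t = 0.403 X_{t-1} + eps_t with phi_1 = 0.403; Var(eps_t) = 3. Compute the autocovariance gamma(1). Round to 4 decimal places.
\gamma(1) = 1.4434

Multiply the model equation by X_{t-k} and take expectations. With theta_0 = psi_0 = 1 and psi_j the MA(infinity) weights, this gives
  gamma(k) - sum_i phi_i gamma(k-i) = c_k,
  c_k = sigma^2 * sum_{j=k..q} theta_j psi_{j-k}   (c_k = 0 for k > q),
using gamma(-m) = gamma(m).
Pure AR (q = 0): c_0 = sigma^2 = 3, c_k = 0 for k >= 1.
Equations for k = 0 and k = 1 (AR order 1):
  gamma(0) = phi_1 gamma(1) + c_0
  gamma(1) = phi_1 gamma(0) + c_1
Substituting the second into the first: gamma(0) (1 - phi_1^2) = c_0 + phi_1 c_1, so
  gamma(0) = c_0 / (1 - phi_1^2) = 3 / (1 - (0.403)^2) = 3 / 0.837591 = 3.5817.
  gamma(1) = phi_1 gamma(0) = (0.403)(3.5817) = 1.443425.
Therefore gamma(1) = 1.4434 (to 4 decimal places).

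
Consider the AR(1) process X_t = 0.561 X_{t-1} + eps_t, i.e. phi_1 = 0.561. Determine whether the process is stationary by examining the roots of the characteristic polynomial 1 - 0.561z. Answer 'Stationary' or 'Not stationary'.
\text{Stationary}

The AR(p) characteristic polynomial is P(z) = 1 - 0.561z.
Stationarity requires all roots to lie outside the unit circle, i.e. |z| > 1 for every root.
This is linear in z: 1 + (-0.561) z = 0  =>  z = -1/(-0.561) = 1.782531,  |z| = 1.782531.
Moduli of all roots: 1.7825.
All moduli strictly greater than 1? Yes.
Verdict: Stationary.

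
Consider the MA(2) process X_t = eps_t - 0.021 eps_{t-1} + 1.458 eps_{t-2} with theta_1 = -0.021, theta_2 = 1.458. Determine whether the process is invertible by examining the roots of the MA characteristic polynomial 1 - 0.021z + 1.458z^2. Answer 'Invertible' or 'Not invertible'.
\text{Not invertible}

The MA(q) characteristic polynomial is P(z) = 1 - 0.021z + 1.458z^2.
Invertibility requires all roots to lie outside the unit circle, i.e. |z| > 1 for every root.
Set 1 + (-0.021) z + (1.458) z^2 = 0, i.e. a z^2 + b z + c = 0 with a = 1.458, b = -0.021, c = 1.
Discriminant D = b^2 - 4ac = (-0.021)^2 - 4*(1.458)*1 = 0.000441 - (5.832) = -5.831559.
D < 0, so the roots are the complex-conjugate pair z = (-b +/- i sqrt(-D)) / (2a) = 0.0072 +/- 0.8281i.
For a conjugate pair |z|^2 = z * conj(z) = (product of roots) = c/a = 1/(1.458) = 0.685871, so |z| = sqrt(0.685871) = 0.8282 for both roots.
Moduli of all roots: 0.8282, 0.8282.
All moduli strictly greater than 1? No.
Verdict: Not invertible.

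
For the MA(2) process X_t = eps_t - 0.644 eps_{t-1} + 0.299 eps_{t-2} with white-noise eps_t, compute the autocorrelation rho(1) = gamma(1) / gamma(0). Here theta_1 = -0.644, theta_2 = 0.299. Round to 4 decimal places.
\rho(1) = -0.5562

For an MA(q) process with theta_0 = 1, the autocovariance is
  gamma(k) = sigma^2 * sum_{i=0..q-k} theta_i * theta_{i+k},
and rho(k) = gamma(k) / gamma(0). Sigma^2 cancels.
  numerator   = (1)*(-0.644) + (-0.644)*(0.299) = -0.836556.
  denominator = (1)^2 + (-0.644)^2 + (0.299)^2 = 1.504137.
  rho(1) = -0.836556 / 1.504137 = -0.5562.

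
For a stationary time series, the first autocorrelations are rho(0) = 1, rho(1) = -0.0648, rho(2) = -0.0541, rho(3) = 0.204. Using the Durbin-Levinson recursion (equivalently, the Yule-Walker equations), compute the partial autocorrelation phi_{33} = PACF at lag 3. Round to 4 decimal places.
\phi_{33} = 0.1980

The PACF at lag k is phi_{kk}, the last component of the solution
to the Yule-Walker system G_k phi = r_k where
  (G_k)_{ij} = rho(|i - j|), (r_k)_i = rho(i), i,j = 1..k.
Equivalently, Durbin-Levinson gives phi_{kk} iteratively:
  phi_{11} = rho(1)
  phi_{kk} = [rho(k) - sum_{j=1..k-1} phi_{k-1,j} rho(k-j)]
            / [1 - sum_{j=1..k-1} phi_{k-1,j} rho(j)],
  phi_{k,j} = phi_{k-1,j} - phi_{kk} phi_{k-1,k-j},  j = 1..k-1.
Step k = 1:
  phi_11 = rho(1) = -0.0648.
Step k = 2:
  phi_22 = [rho(2) - phi_11 rho(1)] / [1 - phi_11 rho(1)] = [-0.0541 - (-0.0648)(-0.0648)] / [1 - (-0.0648)(-0.0648)]
         = -0.05829904 / 0.99580096 = -0.058545.
  Update: phi_21 = phi_11 - phi_22 phi_11 = -0.0648 - (-0.058545)(-0.0648) = -0.068594.
Step k = 3:
  phi_33 = [rho(3) - phi_21 rho(2) - phi_22 rho(1)] / [1 - phi_21 rho(1) - phi_22 rho(2)]
    numerator   = 0.204 - (-0.068594)(-0.0541) - (-0.058545)(-0.0648) = 0.19649537
    denominator = 1 - (-0.068594)(-0.0648) - (-0.058545)(-0.0541) = 0.99238785
  phi_33 = 0.19649537 / 0.99238785 = 0.198.
Therefore phi_{33} = 0.1980.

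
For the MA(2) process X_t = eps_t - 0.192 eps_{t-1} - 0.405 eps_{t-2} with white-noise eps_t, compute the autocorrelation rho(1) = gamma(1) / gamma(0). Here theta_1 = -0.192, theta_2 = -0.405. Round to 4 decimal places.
\rho(1) = -0.0951

For an MA(q) process with theta_0 = 1, the autocovariance is
  gamma(k) = sigma^2 * sum_{i=0..q-k} theta_i * theta_{i+k},
and rho(k) = gamma(k) / gamma(0). Sigma^2 cancels.
  numerator   = (1)*(-0.192) + (-0.192)*(-0.405) = -0.11424.
  denominator = (1)^2 + (-0.192)^2 + (-0.405)^2 = 1.200889.
  rho(1) = -0.11424 / 1.200889 = -0.0951.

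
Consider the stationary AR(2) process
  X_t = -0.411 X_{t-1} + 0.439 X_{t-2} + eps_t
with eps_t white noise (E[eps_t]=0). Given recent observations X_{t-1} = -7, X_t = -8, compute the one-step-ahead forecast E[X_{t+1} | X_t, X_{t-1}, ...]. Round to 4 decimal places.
E[X_{t+1} \mid \mathcal F_t] = 0.2150

For an AR(p) model X_t = c + sum_i phi_i X_{t-i} + eps_t, the
one-step-ahead conditional mean is
  E[X_{t+1} | X_t, ...] = c + sum_i phi_i X_{t+1-i}.
Substitute known values:
  E[X_{t+1} | ...] = (-0.411) * (-8) + (0.439) * (-7)
                   = 0.2150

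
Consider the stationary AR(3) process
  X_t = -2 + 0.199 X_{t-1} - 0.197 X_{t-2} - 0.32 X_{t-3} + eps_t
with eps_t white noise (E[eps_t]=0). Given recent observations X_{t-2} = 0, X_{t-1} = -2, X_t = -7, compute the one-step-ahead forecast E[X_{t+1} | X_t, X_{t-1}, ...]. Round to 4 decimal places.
E[X_{t+1} \mid \mathcal F_t] = -2.9990

For an AR(p) model X_t = c + sum_i phi_i X_{t-i} + eps_t, the
one-step-ahead conditional mean is
  E[X_{t+1} | X_t, ...] = c + sum_i phi_i X_{t+1-i}.
Substitute known values:
  E[X_{t+1} | ...] = -2 + (0.199) * (-7) + (-0.197) * (-2) + (-0.32) * (0)
                   = -2.9990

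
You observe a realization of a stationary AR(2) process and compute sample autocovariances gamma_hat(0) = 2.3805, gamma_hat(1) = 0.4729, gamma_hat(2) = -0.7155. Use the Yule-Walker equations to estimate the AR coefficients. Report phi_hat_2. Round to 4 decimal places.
\hat\phi_{2} = -0.3540

The Yule-Walker equations for an AR(p) process read, in matrix form,
  Gamma_p phi = r_p,   with   (Gamma_p)_{ij} = gamma(|i - j|),
                       (r_p)_i = gamma(i),   i,j = 1..p.
Substitute the sample gammas (Toeplitz matrix and right-hand side of size 2):
  Gamma_p = [[2.3805, 0.4729], [0.4729, 2.3805]]
  r_p     = [0.4729, -0.7155]
Written out:
  2.3805 phi_1 + 0.4729 phi_2 = 0.4729
  0.4729 phi_1 + 2.3805 phi_2 = -0.7155
Solve by Cramer's rule:
  det = gamma(0)^2 - gamma(1)^2 = (2.3805)^2 - (0.4729)^2 = 5.66678025 - 0.22363441 = 5.44314584
  phi_hat_1 = [gamma(1) gamma(0) - gamma(1) gamma(2)] / det = [(0.4729)(2.3805) - (0.4729)(-0.7155)] / 5.44314584 = 1.4640984 / 5.44314584 = 0.269
  phi_hat_2 = [gamma(0) gamma(2) - gamma(1)^2] / det = [(2.3805)(-0.7155) - (0.4729)^2] / 5.44314584 = -1.92688216 / 5.44314584 = -0.354
So phi_hat = [0.2690, -0.3540].
Therefore phi_hat_2 = -0.3540.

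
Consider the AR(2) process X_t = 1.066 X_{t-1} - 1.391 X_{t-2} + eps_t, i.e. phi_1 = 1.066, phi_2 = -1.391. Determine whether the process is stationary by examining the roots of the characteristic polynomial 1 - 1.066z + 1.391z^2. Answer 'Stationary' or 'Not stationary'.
\text{Not stationary}

The AR(p) characteristic polynomial is P(z) = 1 - 1.066z + 1.391z^2.
Stationarity requires all roots to lie outside the unit circle, i.e. |z| > 1 for every root.
Set 1 + (-1.066) z + (1.391) z^2 = 0, i.e. a z^2 + b z + c = 0 with a = 1.391, b = -1.066, c = 1.
Discriminant D = b^2 - 4ac = (-1.066)^2 - 4*(1.391)*1 = 1.136356 - (5.564) = -4.427644.
D < 0, so the roots are the complex-conjugate pair z = (-b +/- i sqrt(-D)) / (2a) = 0.3832 +/- 0.7564i.
For a conjugate pair |z|^2 = z * conj(z) = (product of roots) = c/a = 1/(1.391) = 0.718907, so |z| = sqrt(0.718907) = 0.8479 for both roots.
Moduli of all roots: 0.8479, 0.8479.
All moduli strictly greater than 1? No.
Verdict: Not stationary.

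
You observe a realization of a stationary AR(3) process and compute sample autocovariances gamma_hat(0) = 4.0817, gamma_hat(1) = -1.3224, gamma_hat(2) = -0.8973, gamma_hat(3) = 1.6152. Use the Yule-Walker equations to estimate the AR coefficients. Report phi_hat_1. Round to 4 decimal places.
\hat\phi_{1} = -0.3570

The Yule-Walker equations for an AR(p) process read, in matrix form,
  Gamma_p phi = r_p,   with   (Gamma_p)_{ij} = gamma(|i - j|),
                       (r_p)_i = gamma(i),   i,j = 1..p.
Substitute the sample gammas (Toeplitz matrix and right-hand side of size 3):
  Gamma_p = [[4.0817, -1.3224, -0.8973], [-1.3224, 4.0817, -1.3224], [-0.8973, -1.3224, 4.0817]]
  r_p     = [-1.3224, -0.8973, 1.6152]
Written out (R1..R3):
  (R1) 4.0817 phi_1 - 1.3224 phi_2 - 0.8973 phi_3 = -1.3224
  (R2) -1.3224 phi_1 + 4.0817 phi_2 - 1.3224 phi_3 = -0.8973
  (R3) -0.8973 phi_1 - 1.3224 phi_2 + 4.0817 phi_3 = 1.6152
Gaussian elimination:
  R2 <- R2 - (-1.3224/4.0817) R1 = R2 - (-0.323983) R1:  3.653265 phi_2 - 1.61311 phi_3 = -1.325735
  R3 <- R3 - (-0.8973/4.0817) R1 = R3 - (-0.219835) R1:  -1.61311 phi_2 + 3.884442 phi_3 = 1.32449
  R3 <- R3 - (-1.61311/3.653265) R2 = R3 - (-0.441553) R2:  3.172169 phi_3 = 0.739108
Back-substitution:
  phi_hat_3 = 0.739108 / 3.172169 = 0.232998
  phi_hat_2 = (-1.325735 - (-1.61311)(0.232998)) / 3.653265 = -0.260009
  phi_hat_1 = (-1.3224 - (-1.3224)(-0.260009) - (-0.8973)(0.232998)) / 4.0817 = -0.357
So phi_hat = [-0.3570, -0.2600, 0.2330].
Therefore phi_hat_1 = -0.3570.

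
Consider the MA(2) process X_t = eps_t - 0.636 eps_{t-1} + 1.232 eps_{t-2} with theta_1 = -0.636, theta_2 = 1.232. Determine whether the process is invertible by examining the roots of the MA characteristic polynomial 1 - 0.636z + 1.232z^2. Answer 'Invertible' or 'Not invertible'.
\text{Not invertible}

The MA(q) characteristic polynomial is P(z) = 1 - 0.636z + 1.232z^2.
Invertibility requires all roots to lie outside the unit circle, i.e. |z| > 1 for every root.
Set 1 + (-0.636) z + (1.232) z^2 = 0, i.e. a z^2 + b z + c = 0 with a = 1.232, b = -0.636, c = 1.
Discriminant D = b^2 - 4ac = (-0.636)^2 - 4*(1.232)*1 = 0.404496 - (4.928) = -4.523504.
D < 0, so the roots are the complex-conjugate pair z = (-b +/- i sqrt(-D)) / (2a) = 0.2581 +/- 0.8632i.
For a conjugate pair |z|^2 = z * conj(z) = (product of roots) = c/a = 1/(1.232) = 0.811688, so |z| = sqrt(0.811688) = 0.9009 for both roots.
Moduli of all roots: 0.9009, 0.9009.
All moduli strictly greater than 1? No.
Verdict: Not invertible.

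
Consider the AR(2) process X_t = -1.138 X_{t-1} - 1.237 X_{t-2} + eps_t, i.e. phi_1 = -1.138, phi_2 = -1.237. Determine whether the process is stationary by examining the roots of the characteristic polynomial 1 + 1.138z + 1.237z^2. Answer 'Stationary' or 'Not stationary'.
\text{Not stationary}

The AR(p) characteristic polynomial is P(z) = 1 + 1.138z + 1.237z^2.
Stationarity requires all roots to lie outside the unit circle, i.e. |z| > 1 for every root.
Set 1 + (1.138) z + (1.237) z^2 = 0, i.e. a z^2 + b z + c = 0 with a = 1.237, b = 1.138, c = 1.
Discriminant D = b^2 - 4ac = (1.138)^2 - 4*(1.237)*1 = 1.295044 - (4.948) = -3.652956.
D < 0, so the roots are the complex-conjugate pair z = (-b +/- i sqrt(-D)) / (2a) = -0.46 +/- 0.7725i.
For a conjugate pair |z|^2 = z * conj(z) = (product of roots) = c/a = 1/(1.237) = 0.808407, so |z| = sqrt(0.808407) = 0.8991 for both roots.
Moduli of all roots: 0.8991, 0.8991.
All moduli strictly greater than 1? No.
Verdict: Not stationary.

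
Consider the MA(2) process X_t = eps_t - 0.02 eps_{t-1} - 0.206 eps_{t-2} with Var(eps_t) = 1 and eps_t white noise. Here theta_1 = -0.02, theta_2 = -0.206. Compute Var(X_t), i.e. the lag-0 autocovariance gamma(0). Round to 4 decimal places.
\gamma(0) = 1.0428

For an MA(q) process X_t = eps_t + sum_i theta_i eps_{t-i} with
Var(eps_t) = sigma^2, the variance is
  gamma(0) = sigma^2 * (1 + sum_i theta_i^2).
  sum_i theta_i^2 = (-0.02)^2 + (-0.206)^2 = 0.0004 + 0.042436 = 0.042836.
  gamma(0) = 1 * (1 + 0.042836) = 1 * 1.042836 = 1.042836, which rounds to 1.0428.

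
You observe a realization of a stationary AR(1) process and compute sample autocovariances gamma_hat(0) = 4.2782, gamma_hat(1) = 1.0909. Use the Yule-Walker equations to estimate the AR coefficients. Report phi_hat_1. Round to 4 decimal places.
\hat\phi_{1} = 0.2550

The Yule-Walker equations for an AR(p) process read, in matrix form,
  Gamma_p phi = r_p,   with   (Gamma_p)_{ij} = gamma(|i - j|),
                       (r_p)_i = gamma(i),   i,j = 1..p.
Substitute the sample gammas (Toeplitz matrix and right-hand side of size 1):
  Gamma_p = [[4.2782]]
  r_p     = [1.0909]
With p = 1 this is the single equation gamma(0) phi_1 = gamma(1):
  phi_hat_1 = gamma(1) / gamma(0) = 1.0909 / 4.2782 = 0.2550.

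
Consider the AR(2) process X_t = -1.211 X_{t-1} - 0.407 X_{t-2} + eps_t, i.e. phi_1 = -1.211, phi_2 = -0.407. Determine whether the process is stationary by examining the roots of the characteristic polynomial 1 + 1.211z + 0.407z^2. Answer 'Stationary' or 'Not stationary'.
\text{Stationary}

The AR(p) characteristic polynomial is P(z) = 1 + 1.211z + 0.407z^2.
Stationarity requires all roots to lie outside the unit circle, i.e. |z| > 1 for every root.
Set 1 + (1.211) z + (0.407) z^2 = 0, i.e. a z^2 + b z + c = 0 with a = 0.407, b = 1.211, c = 1.
Discriminant D = b^2 - 4ac = (1.211)^2 - 4*(0.407)*1 = 1.466521 - (1.628) = -0.161479.
D < 0, so the roots are the complex-conjugate pair z = (-b +/- i sqrt(-D)) / (2a) = -1.4877 +/- 0.4937i.
For a conjugate pair |z|^2 = z * conj(z) = (product of roots) = c/a = 1/(0.407) = 2.457002, so |z| = sqrt(2.457002) = 1.5675 for both roots.
Moduli of all roots: 1.5675, 1.5675.
All moduli strictly greater than 1? Yes.
Verdict: Stationary.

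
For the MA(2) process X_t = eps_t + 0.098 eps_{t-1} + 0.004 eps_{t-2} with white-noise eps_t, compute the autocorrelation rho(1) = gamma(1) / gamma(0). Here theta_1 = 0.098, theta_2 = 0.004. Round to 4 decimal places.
\rho(1) = 0.0975

For an MA(q) process with theta_0 = 1, the autocovariance is
  gamma(k) = sigma^2 * sum_{i=0..q-k} theta_i * theta_{i+k},
and rho(k) = gamma(k) / gamma(0). Sigma^2 cancels.
  numerator   = (1)*(0.098) + (0.098)*(0.004) = 0.098392.
  denominator = (1)^2 + (0.098)^2 + (0.004)^2 = 1.00962.
  rho(1) = 0.098392 / 1.00962 = 0.0975.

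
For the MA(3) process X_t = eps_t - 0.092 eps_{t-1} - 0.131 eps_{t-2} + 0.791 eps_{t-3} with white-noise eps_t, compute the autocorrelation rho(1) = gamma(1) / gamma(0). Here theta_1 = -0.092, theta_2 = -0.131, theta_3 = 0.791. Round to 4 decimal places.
\rho(1) = -0.1112

For an MA(q) process with theta_0 = 1, the autocovariance is
  gamma(k) = sigma^2 * sum_{i=0..q-k} theta_i * theta_{i+k},
and rho(k) = gamma(k) / gamma(0). Sigma^2 cancels.
  numerator   = (1)*(-0.092) + (-0.092)*(-0.131) + (-0.131)*(0.791) = -0.183569.
  denominator = (1)^2 + (-0.092)^2 + (-0.131)^2 + (0.791)^2 = 1.651306.
  rho(1) = -0.183569 / 1.651306 = -0.1112.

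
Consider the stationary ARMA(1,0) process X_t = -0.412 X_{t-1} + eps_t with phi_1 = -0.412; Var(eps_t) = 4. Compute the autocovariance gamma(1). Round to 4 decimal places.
\gamma(1) = -1.9849

Multiply the model equation by X_{t-k} and take expectations. With theta_0 = psi_0 = 1 and psi_j the MA(infinity) weights, this gives
  gamma(k) - sum_i phi_i gamma(k-i) = c_k,
  c_k = sigma^2 * sum_{j=k..q} theta_j psi_{j-k}   (c_k = 0 for k > q),
using gamma(-m) = gamma(m).
Pure AR (q = 0): c_0 = sigma^2 = 4, c_k = 0 for k >= 1.
Equations for k = 0 and k = 1 (AR order 1):
  gamma(0) = phi_1 gamma(1) + c_0
  gamma(1) = phi_1 gamma(0) + c_1
Substituting the second into the first: gamma(0) (1 - phi_1^2) = c_0 + phi_1 c_1, so
  gamma(0) = c_0 / (1 - phi_1^2) = 4 / (1 - (-0.412)^2) = 4 / 0.830256 = 4.817791.
  gamma(1) = phi_1 gamma(0) = (-0.412)(4.817791) = -1.98493.
Therefore gamma(1) = -1.9849 (to 4 decimal places).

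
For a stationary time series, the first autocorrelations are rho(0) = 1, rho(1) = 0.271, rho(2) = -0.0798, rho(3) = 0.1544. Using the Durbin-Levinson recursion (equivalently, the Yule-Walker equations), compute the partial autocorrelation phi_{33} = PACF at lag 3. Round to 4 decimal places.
\phi_{33} = 0.2490

The PACF at lag k is phi_{kk}, the last component of the solution
to the Yule-Walker system G_k phi = r_k where
  (G_k)_{ij} = rho(|i - j|), (r_k)_i = rho(i), i,j = 1..k.
Equivalently, Durbin-Levinson gives phi_{kk} iteratively:
  phi_{11} = rho(1)
  phi_{kk} = [rho(k) - sum_{j=1..k-1} phi_{k-1,j} rho(k-j)]
            / [1 - sum_{j=1..k-1} phi_{k-1,j} rho(j)],
  phi_{k,j} = phi_{k-1,j} - phi_{kk} phi_{k-1,k-j},  j = 1..k-1.
Step k = 1:
  phi_11 = rho(1) = 0.271.
Step k = 2:
  phi_22 = [rho(2) - phi_11 rho(1)] / [1 - phi_11 rho(1)] = [-0.0798 - (0.271)(0.271)] / [1 - (0.271)(0.271)]
         = -0.153241 / 0.926559 = -0.165387.
  Update: phi_21 = phi_11 - phi_22 phi_11 = 0.271 - (-0.165387)(0.271) = 0.31582.
Step k = 3:
  phi_33 = [rho(3) - phi_21 rho(2) - phi_22 rho(1)] / [1 - phi_21 rho(1) - phi_22 rho(2)]
    numerator   = 0.1544 - (0.31582)(-0.0798) - (-0.165387)(0.271) = 0.22442236
    denominator = 1 - (0.31582)(0.271) - (-0.165387)(-0.0798) = 0.9012149
  phi_33 = 0.22442236 / 0.9012149 = 0.249.
Therefore phi_{33} = 0.2490.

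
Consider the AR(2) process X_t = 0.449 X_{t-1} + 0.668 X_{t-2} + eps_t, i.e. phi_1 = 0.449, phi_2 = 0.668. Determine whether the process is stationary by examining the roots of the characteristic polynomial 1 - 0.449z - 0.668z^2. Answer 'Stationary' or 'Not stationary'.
\text{Not stationary}

The AR(p) characteristic polynomial is P(z) = 1 - 0.449z - 0.668z^2.
Stationarity requires all roots to lie outside the unit circle, i.e. |z| > 1 for every root.
Set 1 + (-0.449) z + (-0.668) z^2 = 0, i.e. a z^2 + b z + c = 0 with a = -0.668, b = -0.449, c = 1.
Discriminant D = b^2 - 4ac = (-0.449)^2 - 4*(-0.668)*1 = 0.201601 - (-2.672) = 2.873601.
D >= 0, so the roots are real: z = (-b +/- sqrt(D)) / (2a) = (0.449 +/- 1.69517) / (-1.336).
  z_1 = (0.449 + 1.69517) / (-1.336) = -1.6049,   |z_1| = 1.6049.
  z_2 = (0.449 - 1.69517) / (-1.336) = 0.9328,   |z_2| = 0.9328.
Moduli of all roots: 1.6049, 0.9328.
All moduli strictly greater than 1? No.
Verdict: Not stationary.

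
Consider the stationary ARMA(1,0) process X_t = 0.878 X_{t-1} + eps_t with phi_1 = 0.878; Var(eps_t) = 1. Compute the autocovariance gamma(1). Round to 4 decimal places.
\gamma(1) = 3.8321

Multiply the model equation by X_{t-k} and take expectations. With theta_0 = psi_0 = 1 and psi_j the MA(infinity) weights, this gives
  gamma(k) - sum_i phi_i gamma(k-i) = c_k,
  c_k = sigma^2 * sum_{j=k..q} theta_j psi_{j-k}   (c_k = 0 for k > q),
using gamma(-m) = gamma(m).
Pure AR (q = 0): c_0 = sigma^2 = 1, c_k = 0 for k >= 1.
Equations for k = 0 and k = 1 (AR order 1):
  gamma(0) = phi_1 gamma(1) + c_0
  gamma(1) = phi_1 gamma(0) + c_1
Substituting the second into the first: gamma(0) (1 - phi_1^2) = c_0 + phi_1 c_1, so
  gamma(0) = c_0 / (1 - phi_1^2) = 1 / (1 - (0.878)^2) = 1 / 0.229116 = 4.364601.
  gamma(1) = phi_1 gamma(0) = (0.878)(4.364601) = 3.83212.
Therefore gamma(1) = 3.8321 (to 4 decimal places).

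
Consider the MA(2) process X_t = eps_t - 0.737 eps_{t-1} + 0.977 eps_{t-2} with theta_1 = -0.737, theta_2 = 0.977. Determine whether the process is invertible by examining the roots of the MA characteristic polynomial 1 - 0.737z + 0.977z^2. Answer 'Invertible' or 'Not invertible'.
\text{Invertible}

The MA(q) characteristic polynomial is P(z) = 1 - 0.737z + 0.977z^2.
Invertibility requires all roots to lie outside the unit circle, i.e. |z| > 1 for every root.
Set 1 + (-0.737) z + (0.977) z^2 = 0, i.e. a z^2 + b z + c = 0 with a = 0.977, b = -0.737, c = 1.
Discriminant D = b^2 - 4ac = (-0.737)^2 - 4*(0.977)*1 = 0.543169 - (3.908) = -3.364831.
D < 0, so the roots are the complex-conjugate pair z = (-b +/- i sqrt(-D)) / (2a) = 0.3772 +/- 0.9388i.
For a conjugate pair |z|^2 = z * conj(z) = (product of roots) = c/a = 1/(0.977) = 1.023541, so |z| = sqrt(1.023541) = 1.0117 for both roots.
Moduli of all roots: 1.0117, 1.0117.
All moduli strictly greater than 1? Yes.
Verdict: Invertible.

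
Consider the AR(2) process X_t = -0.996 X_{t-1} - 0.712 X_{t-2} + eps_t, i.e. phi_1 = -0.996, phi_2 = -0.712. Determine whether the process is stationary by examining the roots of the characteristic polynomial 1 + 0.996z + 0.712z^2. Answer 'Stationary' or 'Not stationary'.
\text{Stationary}

The AR(p) characteristic polynomial is P(z) = 1 + 0.996z + 0.712z^2.
Stationarity requires all roots to lie outside the unit circle, i.e. |z| > 1 for every root.
Set 1 + (0.996) z + (0.712) z^2 = 0, i.e. a z^2 + b z + c = 0 with a = 0.712, b = 0.996, c = 1.
Discriminant D = b^2 - 4ac = (0.996)^2 - 4*(0.712)*1 = 0.992016 - (2.848) = -1.855984.
D < 0, so the roots are the complex-conjugate pair z = (-b +/- i sqrt(-D)) / (2a) = -0.6994 +/- 0.9567i.
For a conjugate pair |z|^2 = z * conj(z) = (product of roots) = c/a = 1/(0.712) = 1.404494, so |z| = sqrt(1.404494) = 1.1851 for both roots.
Moduli of all roots: 1.1851, 1.1851.
All moduli strictly greater than 1? Yes.
Verdict: Stationary.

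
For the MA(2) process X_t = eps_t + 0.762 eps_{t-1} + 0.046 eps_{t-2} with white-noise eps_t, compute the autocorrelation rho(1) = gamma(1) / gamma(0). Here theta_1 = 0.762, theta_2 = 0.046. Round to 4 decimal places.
\rho(1) = 0.5036

For an MA(q) process with theta_0 = 1, the autocovariance is
  gamma(k) = sigma^2 * sum_{i=0..q-k} theta_i * theta_{i+k},
and rho(k) = gamma(k) / gamma(0). Sigma^2 cancels.
  numerator   = (1)*(0.762) + (0.762)*(0.046) = 0.797052.
  denominator = (1)^2 + (0.762)^2 + (0.046)^2 = 1.58276.
  rho(1) = 0.797052 / 1.58276 = 0.5036.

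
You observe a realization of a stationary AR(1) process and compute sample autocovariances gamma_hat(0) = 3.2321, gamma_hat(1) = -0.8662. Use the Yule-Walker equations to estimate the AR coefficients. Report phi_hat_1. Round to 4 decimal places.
\hat\phi_{1} = -0.2680

The Yule-Walker equations for an AR(p) process read, in matrix form,
  Gamma_p phi = r_p,   with   (Gamma_p)_{ij} = gamma(|i - j|),
                       (r_p)_i = gamma(i),   i,j = 1..p.
Substitute the sample gammas (Toeplitz matrix and right-hand side of size 1):
  Gamma_p = [[3.2321]]
  r_p     = [-0.8662]
With p = 1 this is the single equation gamma(0) phi_1 = gamma(1):
  phi_hat_1 = gamma(1) / gamma(0) = -0.8662 / 3.2321 = -0.2680.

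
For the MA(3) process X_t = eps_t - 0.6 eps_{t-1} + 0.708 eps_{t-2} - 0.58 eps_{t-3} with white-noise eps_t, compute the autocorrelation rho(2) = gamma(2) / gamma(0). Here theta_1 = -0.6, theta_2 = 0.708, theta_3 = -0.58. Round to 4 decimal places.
\rho(2) = 0.4805

For an MA(q) process with theta_0 = 1, the autocovariance is
  gamma(k) = sigma^2 * sum_{i=0..q-k} theta_i * theta_{i+k},
and rho(k) = gamma(k) / gamma(0). Sigma^2 cancels.
  numerator   = (1)*(0.708) + (-0.6)*(-0.58) = 1.056.
  denominator = (1)^2 + (-0.6)^2 + (0.708)^2 + (-0.58)^2 = 2.197664.
  rho(2) = 1.056 / 2.197664 = 0.4805.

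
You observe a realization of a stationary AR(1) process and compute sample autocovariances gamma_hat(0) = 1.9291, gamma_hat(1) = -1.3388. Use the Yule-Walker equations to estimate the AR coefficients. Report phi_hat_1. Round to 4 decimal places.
\hat\phi_{1} = -0.6940

The Yule-Walker equations for an AR(p) process read, in matrix form,
  Gamma_p phi = r_p,   with   (Gamma_p)_{ij} = gamma(|i - j|),
                       (r_p)_i = gamma(i),   i,j = 1..p.
Substitute the sample gammas (Toeplitz matrix and right-hand side of size 1):
  Gamma_p = [[1.9291]]
  r_p     = [-1.3388]
With p = 1 this is the single equation gamma(0) phi_1 = gamma(1):
  phi_hat_1 = gamma(1) / gamma(0) = -1.3388 / 1.9291 = -0.6940.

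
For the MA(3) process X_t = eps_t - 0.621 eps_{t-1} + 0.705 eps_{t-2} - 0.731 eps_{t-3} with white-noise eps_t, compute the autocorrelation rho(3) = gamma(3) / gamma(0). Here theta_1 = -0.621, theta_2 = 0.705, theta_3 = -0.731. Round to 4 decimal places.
\rho(3) = -0.3024

For an MA(q) process with theta_0 = 1, the autocovariance is
  gamma(k) = sigma^2 * sum_{i=0..q-k} theta_i * theta_{i+k},
and rho(k) = gamma(k) / gamma(0). Sigma^2 cancels.
  numerator   = (1)*(-0.731) = -0.731.
  denominator = (1)^2 + (-0.621)^2 + (0.705)^2 + (-0.731)^2 = 2.417027.
  rho(3) = -0.731 / 2.417027 = -0.3024.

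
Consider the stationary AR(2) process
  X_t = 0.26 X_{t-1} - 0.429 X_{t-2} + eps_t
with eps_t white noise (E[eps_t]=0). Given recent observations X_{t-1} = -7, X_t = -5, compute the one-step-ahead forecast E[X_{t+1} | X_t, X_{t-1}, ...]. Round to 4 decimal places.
E[X_{t+1} \mid \mathcal F_t] = 1.7030

For an AR(p) model X_t = c + sum_i phi_i X_{t-i} + eps_t, the
one-step-ahead conditional mean is
  E[X_{t+1} | X_t, ...] = c + sum_i phi_i X_{t+1-i}.
Substitute known values:
  E[X_{t+1} | ...] = (0.26) * (-5) + (-0.429) * (-7)
                   = 1.7030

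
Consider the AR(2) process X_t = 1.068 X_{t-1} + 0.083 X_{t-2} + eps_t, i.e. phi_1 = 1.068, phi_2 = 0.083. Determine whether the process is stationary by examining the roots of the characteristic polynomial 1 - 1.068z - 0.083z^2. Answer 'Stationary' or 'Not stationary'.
\text{Not stationary}

The AR(p) characteristic polynomial is P(z) = 1 - 1.068z - 0.083z^2.
Stationarity requires all roots to lie outside the unit circle, i.e. |z| > 1 for every root.
Set 1 + (-1.068) z + (-0.083) z^2 = 0, i.e. a z^2 + b z + c = 0 with a = -0.083, b = -1.068, c = 1.
Discriminant D = b^2 - 4ac = (-1.068)^2 - 4*(-0.083)*1 = 1.140624 - (-0.332) = 1.472624.
D >= 0, so the roots are real: z = (-b +/- sqrt(D)) / (2a) = (1.068 +/- 1.213517) / (-0.166).
  z_1 = (1.068 + 1.213517) / (-0.166) = -13.7441,   |z_1| = 13.7441.
  z_2 = (1.068 - 1.213517) / (-0.166) = 0.8766,   |z_2| = 0.8766.
Moduli of all roots: 13.7441, 0.8766.
All moduli strictly greater than 1? No.
Verdict: Not stationary.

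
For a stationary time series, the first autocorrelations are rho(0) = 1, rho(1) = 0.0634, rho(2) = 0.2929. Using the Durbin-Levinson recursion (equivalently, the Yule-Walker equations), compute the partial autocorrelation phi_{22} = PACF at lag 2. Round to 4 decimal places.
\phi_{22} = 0.2900

The PACF at lag k is phi_{kk}, the last component of the solution
to the Yule-Walker system G_k phi = r_k where
  (G_k)_{ij} = rho(|i - j|), (r_k)_i = rho(i), i,j = 1..k.
Equivalently, Durbin-Levinson gives phi_{kk} iteratively:
  phi_{11} = rho(1)
  phi_{kk} = [rho(k) - sum_{j=1..k-1} phi_{k-1,j} rho(k-j)]
            / [1 - sum_{j=1..k-1} phi_{k-1,j} rho(j)],
  phi_{k,j} = phi_{k-1,j} - phi_{kk} phi_{k-1,k-j},  j = 1..k-1.
Step k = 1:
  phi_11 = rho(1) = 0.0634.
Step k = 2:
  phi_22 = [rho(2) - phi_11 rho(1)] / [1 - phi_11 rho(1)] = [0.2929 - (0.0634)(0.0634)] / [1 - (0.0634)(0.0634)]
         = 0.28888044 / 0.99598044 = 0.29.
Therefore phi_{22} = 0.2900.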